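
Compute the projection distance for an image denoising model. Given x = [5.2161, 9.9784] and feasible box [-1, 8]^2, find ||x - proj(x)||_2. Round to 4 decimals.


Project each component onto [-1, 8].
clip(5.2161) = 5.2161, clip(9.9784) = 8.0
Projection = [5.2161, 8.0]
Squared diffs: [0.0, 3.9141]
Distance = sqrt(3.9141) = 1.9784


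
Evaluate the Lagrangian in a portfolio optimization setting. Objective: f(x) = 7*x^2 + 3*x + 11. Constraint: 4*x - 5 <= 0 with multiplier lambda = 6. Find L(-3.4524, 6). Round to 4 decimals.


Step 1: Evaluate f(x).
f(-3.4524) = 7*(-3.4524)^2 + 3*(-3.4524) + 11 = 84.0763
Step 2: Evaluate g(x).
g(-3.4524) = 4*-3.4524 - 5 = -18.8096
Step 3: Compute Lagrangian.
L = 84.0763 + 6*-18.8096 = -28.7813


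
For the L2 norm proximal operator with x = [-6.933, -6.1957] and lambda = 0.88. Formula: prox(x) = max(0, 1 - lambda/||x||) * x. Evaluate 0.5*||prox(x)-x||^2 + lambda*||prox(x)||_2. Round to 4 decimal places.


Step 1: Compute ||x||.
||x|| = 9.298
Step 2: Compute scaling factor.
scale = max(0, 1 - 0.88/9.298) = 0.9054
Step 3: prox(x) = [-6.2768, -5.6093]
||prox(x)|| = 8.418
Step 4: Proximal objective.
0.5*||prox-x||^2 = 0.3872
lambda*||prox|| = 7.4078
Total = 7.7951


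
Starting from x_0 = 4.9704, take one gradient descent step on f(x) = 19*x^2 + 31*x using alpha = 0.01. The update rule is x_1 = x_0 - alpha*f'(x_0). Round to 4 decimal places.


We compute the gradient at x_0 and apply the update.
f'(x) = 38*x + 31
f'(4.9704) = 38*4.9704 + 31 = 219.8752
x_1 = 4.9704 - 0.01*219.8752 = 2.7716


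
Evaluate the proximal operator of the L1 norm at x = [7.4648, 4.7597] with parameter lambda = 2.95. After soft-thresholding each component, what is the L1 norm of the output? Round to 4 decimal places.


Soft-thresholding with lambda = 2.95:
prox(7.4648) = sign(7.4648)*max(|7.4648| - 2.95, 0) = 4.5148
prox(4.7597) = sign(4.7597)*max(|4.7597| - 2.95, 0) = 1.8097
prox(x) = [4.5148, 1.8097]
||prox(x)||_1 = 4.5148 + 1.8097 = 6.3245


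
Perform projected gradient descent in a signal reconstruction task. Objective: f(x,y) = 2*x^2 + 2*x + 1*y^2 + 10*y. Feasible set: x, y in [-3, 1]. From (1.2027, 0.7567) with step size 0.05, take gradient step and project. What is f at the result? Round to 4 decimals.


Step 1: Compute gradient at (1.2027, 0.7567).
grad_x = 2*2*1.2027 + 2 = 6.8108
grad_y = 2*1*0.7567 + 10 = 11.5134
Step 2: Gradient step.
x_raw = 1.2027 - 0.05*6.8108 = 0.8622
y_raw = 0.7567 - 0.05*11.5134 = 0.181
Step 3: Project onto [-3, 1].
x_proj = clip(0.8622) = 0.8622
y_proj = clip(0.181) = 0.181
Step 4: Evaluate f.
f(0.8622, 0.181) = 5.054


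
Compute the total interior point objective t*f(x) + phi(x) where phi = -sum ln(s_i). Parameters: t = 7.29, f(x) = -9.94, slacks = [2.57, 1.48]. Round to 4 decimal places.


Step 1: Compute log-barrier.
ln values: [0.9439, 0.392]
phi = -(0.9439 + 0.392) = -1.3359
Step 2: Compute augmented objective.
t*f(x) = 7.29*-9.94 = -72.4626
Total = -72.4626 - 1.3359 = -73.7985


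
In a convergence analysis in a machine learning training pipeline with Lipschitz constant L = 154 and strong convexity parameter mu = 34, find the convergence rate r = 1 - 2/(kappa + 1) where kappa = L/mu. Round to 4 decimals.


Step 1: Compute the condition number.
kappa = L/mu = 154/34 = 4.5294
Step 2: Compute the convergence rate.
r = 1 - 2/(kappa + 1) = 1 - 2*mu/(L + mu) = (L - mu)/(L + mu) = 120/188 = 0.6383


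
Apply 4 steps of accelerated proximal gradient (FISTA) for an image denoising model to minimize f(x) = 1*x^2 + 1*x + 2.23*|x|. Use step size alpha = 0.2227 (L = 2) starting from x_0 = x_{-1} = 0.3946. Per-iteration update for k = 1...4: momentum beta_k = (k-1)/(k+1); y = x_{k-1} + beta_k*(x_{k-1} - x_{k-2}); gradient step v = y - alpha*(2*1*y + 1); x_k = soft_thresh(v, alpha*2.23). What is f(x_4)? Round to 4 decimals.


FISTA on f(x) = 1*x^2 + 1*x + 2.23*|x|
L = 2, alpha = 0.2227
Iteration 1: beta = 0.0, y = 0.3946 + 0.0*(0.3946 - 0.3946) = 0.3946
  grad(y) = 1.7892, v = y - alpha*grad = -0.0039
  prox(v) = soft_thresh(-0.0039, 0.4966) = 0.0
Iteration 2: beta = 0.3333, y = 0.0 + 0.3333*(0.0 - 0.3946) = -0.1315
  grad(y) = 0.7369, v = y - alpha*grad = -0.2956
  prox(v) = soft_thresh(-0.2956, 0.4966) = 0.0
Iteration 3: beta = 0.5, y = 0.0 + 0.5*(0.0 - 0.0) = 0.0
  grad(y) = 1.0, v = y - alpha*grad = -0.2227
  prox(v) = soft_thresh(-0.2227, 0.4966) = 0.0
Iteration 4: beta = 0.6, y = 0.0 + 0.6*(0.0 - 0.0) = 0.0
  grad(y) = 1.0, v = y - alpha*grad = -0.2227
  prox(v) = soft_thresh(-0.2227, 0.4966) = 0.0
f(x_4) = 1*0.0^2 + 1*0.0 + 2.23*|0.0| = 0.0


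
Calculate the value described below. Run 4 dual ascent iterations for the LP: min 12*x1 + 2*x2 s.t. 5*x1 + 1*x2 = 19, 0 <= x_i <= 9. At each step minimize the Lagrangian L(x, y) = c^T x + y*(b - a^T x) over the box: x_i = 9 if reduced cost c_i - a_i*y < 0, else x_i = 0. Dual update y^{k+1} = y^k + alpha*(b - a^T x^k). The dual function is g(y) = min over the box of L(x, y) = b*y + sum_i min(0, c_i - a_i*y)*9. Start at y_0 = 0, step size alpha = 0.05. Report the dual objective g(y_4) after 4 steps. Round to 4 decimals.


Dual ascent for LP: min 12*x1 + 2*x2, 5*x1 + 1*x2 = 19, 0 <= x_i <= 9
Step 1: y^k = 0.0, reduced costs: (12.0, 2.0)
  x^k = (0.0, 0.0), subgradient = b - a^T x = 19.0
  y^{k+1} = 0.0 + 0.05*19.0 = 0.95
Step 2: y^k = 0.95, reduced costs: (7.25, 1.05)
  x^k = (0.0, 0.0), subgradient = b - a^T x = 19.0
  y^{k+1} = 0.95 + 0.05*19.0 = 1.9
Step 3: y^k = 1.9, reduced costs: (2.5, 0.1)
  x^k = (0.0, 0.0), subgradient = b - a^T x = 19.0
  y^{k+1} = 1.9 + 0.05*19.0 = 2.85
Step 4: y^k = 2.85, reduced costs: (-2.25, -0.85)
  x^k = (9.0, 9.0), subgradient = b - a^T x = -35.0
  y^{k+1} = 2.85 + 0.05*-35.0 = 1.1
Dual objective at y_4 = 1.1: reduced costs (6.5, 0.9), box minimizer x = (0.0, 0.0)
g(y_4) = b*y + (c1 - a1*y)*x1 + (c2 - a2*y)*x2 = 19*1.1 + 6.5*0.0 + 0.9*0.0 = 20.9 + 0.0 + 0.0 = 20.9


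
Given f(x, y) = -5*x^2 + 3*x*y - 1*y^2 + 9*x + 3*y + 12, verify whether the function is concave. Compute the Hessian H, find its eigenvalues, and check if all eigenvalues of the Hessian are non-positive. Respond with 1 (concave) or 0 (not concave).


The Hessian of f(x,y) = -5*x^2 + 3*x*y - 1*y^2 + 9*x + 3*y + 12 is:
H = [[-10, 3], [3, -2]]
Trace = -10 - 2 = -12
Determinant = -10*-2 - (3)^2 = 11
Discriminant = (-12)^2 - 4*11 = 100.0
Eigenvalues: lambda_1 = -11.0, lambda_2 = -1.0
The function is concave.

1


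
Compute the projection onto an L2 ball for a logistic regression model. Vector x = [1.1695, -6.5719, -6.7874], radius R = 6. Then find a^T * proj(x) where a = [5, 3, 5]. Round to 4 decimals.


Step 1: Compute ||x|| (intermediates to 6 decimals).
||x|| = sqrt(1.1695^2 + (-6.5719)^2 + (-6.7874)^2) = 9.51979
Step 2: Project.
Since ||x|| > R, scale = R/||x|| = 6/9.51979 = 0.630266, proj(x) = scale * x
proj(x) = [0.737096, -4.142045, -4.277867]
Step 3: Dot product.
a^T * proj(x) = 5*0.737096 + 3*(-4.142045) + 5*(-4.277867) = -30.13


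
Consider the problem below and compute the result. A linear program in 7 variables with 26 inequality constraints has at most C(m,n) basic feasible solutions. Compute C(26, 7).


Each vertex corresponds to some choice of n active constraints out of m, so the number of vertices is at most C(m, n) = m! / (n!(m-n)!).
m = 26, n = 7
Numerator: 26 * 25 * 24 * 23 * 22 * 21 * 20
Denominator: 7! = 5040
C(26, 7) = 657800


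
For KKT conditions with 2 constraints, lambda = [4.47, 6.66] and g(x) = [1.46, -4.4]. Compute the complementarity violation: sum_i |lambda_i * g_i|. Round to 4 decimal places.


KKT complementary slackness check:
lambda_1 * g_1 = 4.47 * 1.46 = 6.5262
lambda_2 * g_2 = 6.66 * -4.4 = -29.304
Total violation = 6.5262 + 29.304 = 35.8302


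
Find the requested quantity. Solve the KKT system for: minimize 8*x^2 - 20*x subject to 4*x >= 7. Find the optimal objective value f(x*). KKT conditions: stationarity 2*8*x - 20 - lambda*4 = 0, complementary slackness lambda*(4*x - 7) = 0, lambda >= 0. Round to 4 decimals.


Step 1: Try lambda = 0 (constraint inactive).
x_unc = 20/(2*8) = 1.25
Check: 4*1.25 = 5.0 < 7 -- violated!
Step 2: Constraint must be active: 4*x = 7
x* = 7/4 = 1.75
lambda = (2*8*1.75 - 20)/4 = 2.0
Step 3: Compute optimal value.
f(x*) = 8*1.75^2 - 20*1.75 = -10.5


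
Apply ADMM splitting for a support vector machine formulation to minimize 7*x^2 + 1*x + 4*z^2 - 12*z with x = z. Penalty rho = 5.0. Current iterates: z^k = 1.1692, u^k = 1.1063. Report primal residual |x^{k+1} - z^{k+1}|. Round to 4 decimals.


ADMM iteration with rho = 5.0, z^k = 1.1692, u^k = 1.1063
Step 1: x-update.
Minimize 7*x^2 + 1*x + (5.0/2)*(x - 1.1692 + 1.1063)^2
FOC: (2*7 + 5.0)*x = -1 + 5.0*(1.1692 - 1.1063)
x^{k+1} = -0.0361
Step 2: z-update.
Minimize 4*z^2 - 12*z + (5.0/2)*(-0.0361 - z + 1.1063)^2
FOC: (2*4 + 5.0)*z = 12 + 5.0*(-0.0361 + 1.1063)
z^{k+1} = 1.3347
Step 3: u-update.
u^{k+1} = 1.1063 - 0.0361 - 1.3347 = -0.2645
Step 4: Primal residual = |-0.0361 - 1.3347| = 1.3708


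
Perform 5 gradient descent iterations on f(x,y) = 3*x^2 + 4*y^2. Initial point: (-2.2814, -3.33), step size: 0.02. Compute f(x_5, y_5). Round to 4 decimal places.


Gradient descent on f(x,y) = 3*x^2 + 4*y^2.
Starting point: (-2.2814, -3.33), alpha = 0.02
Step 1: grad_x = 2*3*-2.2814 = -13.6884, grad_y = 2*4*-3.33 = -26.64
  x_1 = -2.2814 - 0.02*-13.6884 = -2.0076
  y_1 = -3.33 - 0.02*-26.64 = -2.7972
Step 2: grad_x = 2*3*-2.0076 = -12.0458, grad_y = 2*4*-2.7972 = -22.3776
  x_2 = -2.0076 - 0.02*-12.0458 = -1.7667
  y_2 = -2.7972 - 0.02*-22.3776 = -2.3496
Step 3: grad_x = 2*3*-1.7667 = -10.6003, grad_y = 2*4*-2.3496 = -18.7972
  x_3 = -1.7667 - 0.02*-10.6003 = -1.5547
  y_3 = -2.3496 - 0.02*-18.7972 = -1.9737
Step 4: grad_x = 2*3*-1.5547 = -9.3283, grad_y = 2*4*-1.9737 = -15.7896
  x_4 = -1.5547 - 0.02*-9.3283 = -1.3681
  y_4 = -1.9737 - 0.02*-15.7896 = -1.6579
Step 5: grad_x = 2*3*-1.3681 = -8.2089, grad_y = 2*4*-1.6579 = -13.2633
  x_5 = -1.3681 - 0.02*-8.2089 = -1.204
  y_5 = -1.6579 - 0.02*-13.2633 = -1.3926
f(-1.204, -1.3926) = 3*(-1.204)^2 + 4*(-1.3926)^2 = 12.1065


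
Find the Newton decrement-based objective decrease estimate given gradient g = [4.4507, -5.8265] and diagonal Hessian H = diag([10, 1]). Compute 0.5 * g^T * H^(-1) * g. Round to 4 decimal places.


Step 1: H is diagonal, so H^(-1) * g = [0.4451, -5.8265].
Step 2: g^T H^(-1) g = sum_i g_i^2 / H_ii
  = (4.4507)^2/10 + (-5.8265)^2/1
  = 1.9809 + 33.9481 = 35.929
Step 3: Objective decrease = 0.5 * g^T H^(-1) g = 17.9645


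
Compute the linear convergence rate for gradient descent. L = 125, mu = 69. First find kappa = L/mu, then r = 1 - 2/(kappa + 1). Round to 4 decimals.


Step 1: Compute the condition number.
kappa = L/mu = 125/69 = 1.8116
Step 2: Compute the convergence rate.
r = 1 - 2/(kappa + 1) = 1 - 2*mu/(L + mu) = (L - mu)/(L + mu) = 56/194 = 0.2887


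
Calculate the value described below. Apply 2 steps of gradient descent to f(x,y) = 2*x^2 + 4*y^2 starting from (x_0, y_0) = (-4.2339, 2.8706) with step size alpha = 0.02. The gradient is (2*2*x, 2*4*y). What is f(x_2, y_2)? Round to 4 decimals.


Gradient descent on f(x,y) = 2*x^2 + 4*y^2.
Starting point: (-4.2339, 2.8706), alpha = 0.02
Step 1: grad_x = 2*2*-4.2339 = -16.9356, grad_y = 2*4*2.8706 = 22.9648
  x_1 = -4.2339 - 0.02*-16.9356 = -3.8952
  y_1 = 2.8706 - 0.02*22.9648 = 2.4113
Step 2: grad_x = 2*2*-3.8952 = -15.5808, grad_y = 2*4*2.4113 = 19.2904
  x_2 = -3.8952 - 0.02*-15.5808 = -3.5836
  y_2 = 2.4113 - 0.02*19.2904 = 2.0255
f(-3.5836, 2.0255) = 2*(-3.5836)^2 + 4*2.0255^2 = 42.0945


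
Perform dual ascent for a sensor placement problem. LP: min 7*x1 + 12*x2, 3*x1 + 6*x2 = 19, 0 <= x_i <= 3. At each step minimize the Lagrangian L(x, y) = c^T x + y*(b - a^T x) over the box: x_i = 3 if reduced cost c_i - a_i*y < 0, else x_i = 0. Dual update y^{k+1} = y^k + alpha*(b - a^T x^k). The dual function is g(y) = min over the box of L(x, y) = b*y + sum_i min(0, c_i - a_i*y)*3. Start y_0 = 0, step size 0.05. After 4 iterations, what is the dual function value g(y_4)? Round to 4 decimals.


Dual ascent for LP: min 7*x1 + 12*x2, 3*x1 + 6*x2 = 19, 0 <= x_i <= 3
Step 1: y^k = 0.0, reduced costs: (7.0, 12.0)
  x^k = (0.0, 0.0), subgradient = b - a^T x = 19.0
  y^{k+1} = 0.0 + 0.05*19.0 = 0.95
Step 2: y^k = 0.95, reduced costs: (4.15, 6.3)
  x^k = (0.0, 0.0), subgradient = b - a^T x = 19.0
  y^{k+1} = 0.95 + 0.05*19.0 = 1.9
Step 3: y^k = 1.9, reduced costs: (1.3, 0.6)
  x^k = (0.0, 0.0), subgradient = b - a^T x = 19.0
  y^{k+1} = 1.9 + 0.05*19.0 = 2.85
Step 4: y^k = 2.85, reduced costs: (-1.55, -5.1)
  x^k = (3.0, 3.0), subgradient = b - a^T x = -8.0
  y^{k+1} = 2.85 + 0.05*-8.0 = 2.45
Dual objective at y_4 = 2.45: reduced costs (-0.35, -2.7), box minimizer x = (3.0, 3.0)
g(y_4) = b*y + (c1 - a1*y)*x1 + (c2 - a2*y)*x2 = 19*2.45 + (-0.35)*3.0 + (-2.7)*3.0 = 46.55 - 1.05 - 8.1 = 37.4


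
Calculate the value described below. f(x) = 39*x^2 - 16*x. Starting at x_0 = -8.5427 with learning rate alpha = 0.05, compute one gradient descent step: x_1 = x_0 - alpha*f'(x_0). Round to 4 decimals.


We compute the gradient at x_0 and apply the update.
f'(x) = 78*x - 16
f'(-8.5427) = 78*-8.5427 - 16 = -682.3306
x_1 = -8.5427 - 0.05*-682.3306 = 25.5738


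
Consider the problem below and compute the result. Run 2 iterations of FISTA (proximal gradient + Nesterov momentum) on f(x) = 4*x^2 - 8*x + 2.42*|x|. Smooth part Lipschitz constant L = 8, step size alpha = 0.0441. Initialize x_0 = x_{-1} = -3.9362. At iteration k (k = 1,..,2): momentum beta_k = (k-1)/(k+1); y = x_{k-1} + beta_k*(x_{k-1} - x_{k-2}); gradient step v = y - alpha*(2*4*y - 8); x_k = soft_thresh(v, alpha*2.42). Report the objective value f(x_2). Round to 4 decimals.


FISTA on f(x) = 4*x^2 - 8*x + 2.42*|x|
L = 8, alpha = 0.0441
Iteration 1: beta = 0.0, y = -3.9362 + 0.0*(-3.9362 + 3.9362) = -3.9362
  grad(y) = -39.4896, v = y - alpha*grad = -2.1947
  prox(v) = soft_thresh(-2.1947, 0.1067) = -2.088
Iteration 2: beta = 0.3333, y = -2.088 + 0.3333*(-2.088 + 3.9362) = -1.4719
  grad(y) = -19.7753, v = y - alpha*grad = -0.5998
  prox(v) = soft_thresh(-0.5998, 0.1067) = -0.4931
f(x_2) = 4*(-0.4931)^2 - 8*(-0.4931) + 2.42*|-0.4931| = 6.1107


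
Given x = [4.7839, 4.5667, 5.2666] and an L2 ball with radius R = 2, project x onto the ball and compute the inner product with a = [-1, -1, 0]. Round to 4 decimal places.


Step 1: Compute ||x|| (intermediates to 6 decimals).
||x|| = sqrt(4.7839^2 + 4.5667^2 + 5.2666^2) = 8.454438
Step 2: Project.
Since ||x|| > R, scale = R/||x|| = 2/8.454438 = 0.236562, proj(x) = scale * x
proj(x) = [1.131689, 1.080308, 1.245877]
Step 3: Dot product.
a^T * proj(x) = -1*1.131689 - 1*1.080308 + 0*1.245877 = -2.212


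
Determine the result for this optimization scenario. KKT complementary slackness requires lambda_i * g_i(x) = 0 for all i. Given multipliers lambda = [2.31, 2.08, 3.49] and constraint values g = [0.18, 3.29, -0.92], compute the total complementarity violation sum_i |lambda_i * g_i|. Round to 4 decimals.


KKT complementary slackness check:
lambda_1 * g_1 = 2.31 * 0.18 = 0.4158
lambda_2 * g_2 = 2.08 * 3.29 = 6.8432
lambda_3 * g_3 = 3.49 * -0.92 = -3.2108
Total violation = 0.4158 + 6.8432 + 3.2108 = 10.4698


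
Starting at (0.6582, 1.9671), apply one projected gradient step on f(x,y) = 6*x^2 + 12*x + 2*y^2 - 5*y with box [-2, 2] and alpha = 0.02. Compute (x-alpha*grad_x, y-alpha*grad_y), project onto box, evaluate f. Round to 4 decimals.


Step 1: Compute gradient at (0.6582, 1.9671).
grad_x = 2*6*0.6582 + 12 = 19.8984
grad_y = 2*2*1.9671 - 5 = 2.8684
Step 2: Gradient step.
x_raw = 0.6582 - 0.02*19.8984 = 0.2602
y_raw = 1.9671 - 0.02*2.8684 = 1.9097
Step 3: Project onto [-2, 2].
x_proj = clip(0.2602) = 0.2602
y_proj = clip(1.9097) = 1.9097
Step 4: Evaluate f.
f(0.2602, 1.9097) = 1.2746


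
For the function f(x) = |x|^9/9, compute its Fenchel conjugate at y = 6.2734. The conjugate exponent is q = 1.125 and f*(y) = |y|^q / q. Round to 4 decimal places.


The conjugate exponent q satisfies 1/p + 1/q = 1.
p = 9, so q = 9/(9 - 1) = 1.125
|y|^q = 6.2734^1.125 = 7.8921
f*(6.2734) = 7.8921 / 1.125 = 7.0152


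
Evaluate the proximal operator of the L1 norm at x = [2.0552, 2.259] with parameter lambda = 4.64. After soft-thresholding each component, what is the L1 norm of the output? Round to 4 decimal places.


Soft-thresholding with lambda = 4.64:
prox(2.0552) = sign(2.0552)*max(|2.0552| - 4.64, 0) = 0.0
prox(2.259) = sign(2.259)*max(|2.259| - 4.64, 0) = 0.0
prox(x) = [0.0, 0.0]
||prox(x)||_1 = 0.0 + 0.0 = 0.0


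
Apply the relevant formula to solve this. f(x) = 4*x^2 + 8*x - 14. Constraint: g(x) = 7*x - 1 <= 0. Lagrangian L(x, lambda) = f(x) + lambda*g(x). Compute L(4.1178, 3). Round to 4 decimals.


Step 1: Evaluate f(x).
f(4.1178) = 4*4.1178^2 + 8*4.1178 - 14 = 86.7675
Step 2: Evaluate g(x).
g(4.1178) = 7*4.1178 - 1 = 27.8246
Step 3: Compute Lagrangian.
L = 86.7675 + 3*27.8246 = 170.2413


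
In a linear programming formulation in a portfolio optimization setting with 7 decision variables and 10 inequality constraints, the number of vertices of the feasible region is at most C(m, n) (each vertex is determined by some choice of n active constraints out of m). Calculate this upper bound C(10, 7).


Each vertex corresponds to some choice of n active constraints out of m, so the number of vertices is at most C(m, n) = m! / (n!(m-n)!).
m = 10, n = 7
Numerator: 10 * 9 * 8 * 7 * 6 * 5 * 4
Denominator: 7! = 5040
C(10, 7) = 120


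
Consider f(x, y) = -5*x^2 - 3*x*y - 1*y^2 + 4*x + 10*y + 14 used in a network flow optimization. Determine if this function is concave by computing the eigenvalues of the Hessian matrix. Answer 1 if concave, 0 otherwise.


The Hessian of f(x,y) = -5*x^2 - 3*x*y - 1*y^2 + 4*x + 10*y + 14 is:
H = [[-10, -3], [-3, -2]]
Trace = -10 - 2 = -12
Determinant = -10*-2 - (-3)^2 = 11
Discriminant = (-12)^2 - 4*11 = 100.0
Eigenvalues: lambda_1 = -11.0, lambda_2 = -1.0
The function is concave.

1


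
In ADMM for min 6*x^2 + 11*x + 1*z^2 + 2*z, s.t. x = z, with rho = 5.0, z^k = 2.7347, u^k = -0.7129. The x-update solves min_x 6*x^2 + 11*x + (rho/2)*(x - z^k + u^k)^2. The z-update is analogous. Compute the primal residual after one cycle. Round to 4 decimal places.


ADMM iteration with rho = 5.0, z^k = 2.7347, u^k = -0.7129
Step 1: x-update.
Minimize 6*x^2 + 11*x + (5.0/2)*(x - 2.7347 - 0.7129)^2
FOC: (2*6 + 5.0)*x = -11 + 5.0*(2.7347 + 0.7129)
x^{k+1} = 0.3669
Step 2: z-update.
Minimize 1*z^2 + 2*z + (5.0/2)*(0.3669 - z - 0.7129)^2
FOC: (2*1 + 5.0)*z = -2 + 5.0*(0.3669 - 0.7129)
z^{k+1} = -0.5328
Step 3: u-update.
u^{k+1} = -0.7129 + 0.3669 + 0.5328 = 0.1869
Step 4: Primal residual = |0.3669 + 0.5328| = 0.8998


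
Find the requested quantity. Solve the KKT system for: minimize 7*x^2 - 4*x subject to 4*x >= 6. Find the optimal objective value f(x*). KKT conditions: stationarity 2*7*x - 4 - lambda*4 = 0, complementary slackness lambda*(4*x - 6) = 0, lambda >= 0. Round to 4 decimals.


Step 1: Try lambda = 0 (constraint inactive).
x_unc = 4/(2*7) = 0.2857
Check: 4*0.2857 = 1.1428 < 6 -- violated!
Step 2: Constraint must be active: 4*x = 6
x* = 6/4 = 1.5
lambda = (2*7*1.5 - 4)/4 = 4.25
Step 3: Compute optimal value.
f(x*) = 7*1.5^2 - 4*1.5 = 9.75


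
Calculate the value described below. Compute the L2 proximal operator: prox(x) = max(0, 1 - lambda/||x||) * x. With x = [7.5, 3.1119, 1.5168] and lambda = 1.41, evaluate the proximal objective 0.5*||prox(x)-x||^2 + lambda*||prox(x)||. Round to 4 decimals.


Step 1: Compute ||x||.
||x|| = 8.2604
Step 2: Compute scaling factor.
scale = max(0, 1 - 1.41/8.2604) = 0.8293
Step 3: prox(x) = [6.2198, 2.5807, 1.2579]
||prox(x)|| = 6.8504
Step 4: Proximal objective.
0.5*||prox-x||^2 = 0.9941
lambda*||prox|| = 9.6591
Total = 10.6531


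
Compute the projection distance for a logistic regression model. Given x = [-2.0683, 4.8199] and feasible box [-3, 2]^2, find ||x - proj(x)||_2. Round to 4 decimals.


Project each component onto [-3, 2].
clip(-2.0683) = -2.0683, clip(4.8199) = 2.0
Projection = [-2.0683, 2.0]
Squared diffs: [0.0, 7.9518]
Distance = sqrt(7.9518) = 2.8199


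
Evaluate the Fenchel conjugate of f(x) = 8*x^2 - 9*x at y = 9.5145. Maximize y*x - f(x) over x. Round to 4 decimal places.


f*(y) = sup_x {y*x - a*x^2 - b*x} = sup_x {(y-b)*x - a*x^2}
FOC: (y - b) - 2a*x = 0 => x* = (y - b)/(2a)
x* = (9.5145 + 9)/(2*8) = 1.1572
f*(9.5145) = (y-b)^2/(4a) = (9.5145 + 9)^2/(4*8)
= 342.7867/32 = 10.7121


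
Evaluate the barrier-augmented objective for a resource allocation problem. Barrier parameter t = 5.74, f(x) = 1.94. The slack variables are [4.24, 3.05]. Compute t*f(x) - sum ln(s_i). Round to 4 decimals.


Step 1: Compute log-barrier.
ln values: [1.4446, 1.1151]
phi = -(1.4446 + 1.1151) = -2.5597
Step 2: Compute augmented objective.
t*f(x) = 5.74*1.94 = 11.1356
Total = 11.1356 - 2.5597 = 8.5759


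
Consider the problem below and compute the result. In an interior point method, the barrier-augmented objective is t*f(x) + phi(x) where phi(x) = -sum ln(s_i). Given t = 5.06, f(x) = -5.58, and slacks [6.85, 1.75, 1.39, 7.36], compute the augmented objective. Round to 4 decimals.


Step 1: Compute log-barrier.
ln values: [1.9242, 0.5596, 0.3293, 1.9961]
phi = -(1.9242 + 0.5596 + 0.3293 + 1.9961) = -4.8092
Step 2: Compute augmented objective.
t*f(x) = 5.06*-5.58 = -28.2348
Total = -28.2348 - 4.8092 = -33.044


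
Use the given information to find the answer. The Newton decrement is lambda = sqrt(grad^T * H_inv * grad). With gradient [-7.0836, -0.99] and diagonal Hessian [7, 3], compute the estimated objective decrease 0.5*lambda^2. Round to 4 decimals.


Step 1: H is diagonal, so H^(-1) * g = [-1.0119, -0.33].
Step 2: g^T H^(-1) g = sum_i g_i^2 / H_ii
  = (-7.0836)^2/7 + (-0.99)^2/3
  = 7.1682 + 0.3267 = 7.4949
Step 3: Objective decrease = 0.5 * g^T H^(-1) g = 3.7474


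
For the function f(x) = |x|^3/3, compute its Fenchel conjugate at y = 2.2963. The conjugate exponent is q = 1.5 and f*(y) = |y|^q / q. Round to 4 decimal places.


The conjugate exponent q satisfies 1/p + 1/q = 1.
p = 3, so q = 3/(3 - 1) = 1.5
|y|^q = 2.2963^1.5 = 3.4797
f*(2.2963) = 3.4797 / 1.5 = 2.3198


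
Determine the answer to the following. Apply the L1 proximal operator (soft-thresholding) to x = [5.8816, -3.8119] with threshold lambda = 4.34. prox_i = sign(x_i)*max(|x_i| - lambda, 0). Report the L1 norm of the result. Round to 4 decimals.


Soft-thresholding with lambda = 4.34:
prox(5.8816) = sign(5.8816)*max(|5.8816| - 4.34, 0) = 1.5416
prox(-3.8119) = sign(-3.8119)*max(|-3.8119| - 4.34, 0) = 0.0
prox(x) = [1.5416, 0.0]
||prox(x)||_1 = 1.5416 + 0.0 = 1.5416


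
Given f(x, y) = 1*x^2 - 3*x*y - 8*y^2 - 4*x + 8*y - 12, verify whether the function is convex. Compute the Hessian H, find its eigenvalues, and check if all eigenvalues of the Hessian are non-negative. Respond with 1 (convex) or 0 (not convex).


The Hessian of f(x,y) = 1*x^2 - 3*x*y - 8*y^2 - 4*x + 8*y - 12 is:
H = [[2, -3], [-3, -16]]
Trace = 2 - 16 = -14
Determinant = 2*-16 - (-3)^2 = -41
Discriminant = (-14)^2 - 4*-41 = 360.0
Eigenvalues: lambda_1 = -16.4868, lambda_2 = 2.4868
The function is not convex.

0


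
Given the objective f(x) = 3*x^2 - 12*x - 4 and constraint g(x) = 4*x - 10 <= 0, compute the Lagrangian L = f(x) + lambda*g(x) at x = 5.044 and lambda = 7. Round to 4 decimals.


Step 1: Evaluate f(x).
f(5.044) = 3*5.044^2 - 12*5.044 - 4 = 11.7978
Step 2: Evaluate g(x).
g(5.044) = 4*5.044 - 10 = 10.176
Step 3: Compute Lagrangian.
L = 11.7978 + 7*10.176 = 83.0298


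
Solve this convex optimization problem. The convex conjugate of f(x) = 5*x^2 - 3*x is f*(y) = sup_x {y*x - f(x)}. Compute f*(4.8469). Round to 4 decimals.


f*(y) = sup_x {y*x - a*x^2 - b*x} = sup_x {(y-b)*x - a*x^2}
FOC: (y - b) - 2a*x = 0 => x* = (y - b)/(2a)
x* = (4.8469 + 3)/(2*5) = 0.7847
f*(4.8469) = (y-b)^2/(4a) = (4.8469 + 3)^2/(4*5)
= 61.5738/20 = 3.0787


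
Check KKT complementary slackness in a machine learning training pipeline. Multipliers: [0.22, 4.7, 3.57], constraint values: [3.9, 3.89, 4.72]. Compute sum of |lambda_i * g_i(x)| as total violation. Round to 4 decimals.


KKT complementary slackness check:
lambda_1 * g_1 = 0.22 * 3.9 = 0.858
lambda_2 * g_2 = 4.7 * 3.89 = 18.283
lambda_3 * g_3 = 3.57 * 4.72 = 16.8504
Total violation = 0.858 + 18.283 + 16.8504 = 35.9914


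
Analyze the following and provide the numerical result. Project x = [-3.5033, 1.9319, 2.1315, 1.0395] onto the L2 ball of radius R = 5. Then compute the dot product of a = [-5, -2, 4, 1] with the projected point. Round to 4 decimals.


Step 1: Compute ||x|| (intermediates to 6 decimals).
||x|| = sqrt((-3.5033)^2 + 1.9319^2 + 2.1315^2 + 1.0395^2) = 4.65072
Step 2: Project.
Since ||x|| <= R, proj = x (no scaling needed).
proj(x) = [-3.5033, 1.9319, 2.1315, 1.0395]
Step 3: Dot product.
a^T * proj(x) = -5*(-3.5033) - 2*1.9319 + 4*2.1315 + 1*1.0395 = 23.2182


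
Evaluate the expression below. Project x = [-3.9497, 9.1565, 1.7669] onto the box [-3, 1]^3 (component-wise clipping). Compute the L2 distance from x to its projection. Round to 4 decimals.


Project each component onto [-3, 1].
clip(-3.9497) = -3.0, clip(9.1565) = 1.0, clip(1.7669) = 1.0
Projection = [-3.0, 1.0, 1.0]
Squared diffs: [0.9019, 66.5285, 0.5881]
Distance = sqrt(68.0185) = 8.2473


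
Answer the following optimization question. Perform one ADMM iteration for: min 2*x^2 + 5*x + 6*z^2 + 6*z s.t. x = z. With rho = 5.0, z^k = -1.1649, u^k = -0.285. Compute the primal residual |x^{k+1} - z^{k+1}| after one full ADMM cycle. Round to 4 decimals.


ADMM iteration with rho = 5.0, z^k = -1.1649, u^k = -0.285
Step 1: x-update.
Minimize 2*x^2 + 5*x + (5.0/2)*(x + 1.1649 - 0.285)^2
FOC: (2*2 + 5.0)*x = -5 + 5.0*(-1.1649 + 0.285)
x^{k+1} = -1.0444
Step 2: z-update.
Minimize 6*z^2 + 6*z + (5.0/2)*(-1.0444 - z - 0.285)^2
FOC: (2*6 + 5.0)*z = -6 + 5.0*(-1.0444 - 0.285)
z^{k+1} = -0.7439
Step 3: u-update.
u^{k+1} = -0.285 - 1.0444 + 0.7439 = -0.5855
Step 4: Primal residual = |-1.0444 + 0.7439| = 0.3005


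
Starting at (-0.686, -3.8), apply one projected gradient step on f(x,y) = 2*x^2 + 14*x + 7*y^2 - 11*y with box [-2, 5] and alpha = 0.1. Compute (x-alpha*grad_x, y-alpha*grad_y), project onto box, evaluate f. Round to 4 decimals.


Step 1: Compute gradient at (-0.686, -3.8).
grad_x = 2*2*-0.686 + 14 = 11.256
grad_y = 2*7*-3.8 - 11 = -64.2
Step 2: Gradient step.
x_raw = -0.686 - 0.1*11.256 = -1.8116
y_raw = -3.8 - 0.1*-64.2 = 2.62
Step 3: Project onto [-2, 5].
x_proj = clip(-1.8116) = -1.8116
y_proj = clip(2.62) = 2.62
Step 4: Evaluate f.
f(-1.8116, 2.62) = 0.4322


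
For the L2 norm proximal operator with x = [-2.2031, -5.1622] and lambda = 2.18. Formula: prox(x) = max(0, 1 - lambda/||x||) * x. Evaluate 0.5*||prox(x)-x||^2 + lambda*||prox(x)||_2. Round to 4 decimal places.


Step 1: Compute ||x||.
||x|| = 5.6127
Step 2: Compute scaling factor.
scale = max(0, 1 - 2.18/5.6127) = 0.6116
Step 3: prox(x) = [-1.3474, -3.1572]
||prox(x)|| = 3.4327
Step 4: Proximal objective.
0.5*||prox-x||^2 = 2.3762
lambda*||prox|| = 7.4833
Total = 9.8594


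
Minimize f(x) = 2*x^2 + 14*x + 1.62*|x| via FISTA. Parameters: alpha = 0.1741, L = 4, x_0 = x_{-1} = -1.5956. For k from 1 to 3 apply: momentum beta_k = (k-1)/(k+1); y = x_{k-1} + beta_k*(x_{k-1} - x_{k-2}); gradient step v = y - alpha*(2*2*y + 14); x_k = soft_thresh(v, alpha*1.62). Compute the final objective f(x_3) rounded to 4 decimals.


FISTA on f(x) = 2*x^2 + 14*x + 1.62*|x|
L = 4, alpha = 0.1741
Iteration 1: beta = 0.0, y = -1.5956 + 0.0*(-1.5956 + 1.5956) = -1.5956
  grad(y) = 7.6176, v = y - alpha*grad = -2.9218
  prox(v) = soft_thresh(-2.9218, 0.282) = -2.6398
Iteration 2: beta = 0.3333, y = -2.6398 + 0.3333*(-2.6398 + 1.5956) = -2.9878
  grad(y) = 2.0486, v = y - alpha*grad = -3.3445
  prox(v) = soft_thresh(-3.3445, 0.282) = -3.0625
Iteration 3: beta = 0.5, y = -3.0625 + 0.5*(-3.0625 + 2.6398) = -3.2738
  grad(y) = 0.9048, v = y - alpha*grad = -3.4313
  prox(v) = soft_thresh(-3.4313, 0.282) = -3.1493
f(x_3) = 2*(-3.1493)^2 + 14*(-3.1493) + 1.62*|-3.1493| = -19.1522


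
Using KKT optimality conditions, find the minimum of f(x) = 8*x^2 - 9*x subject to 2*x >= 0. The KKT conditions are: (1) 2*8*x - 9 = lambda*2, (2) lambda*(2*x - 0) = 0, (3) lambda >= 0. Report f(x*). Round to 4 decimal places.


Step 1: Try lambda = 0 (constraint inactive).
Stationarity: 2*8*x - 9 = 0
x* = 9/(2*8) = 0.5625
Check constraint: 2*0.5625 = 1.125 >= 0 -- satisfied.
Step 2: Compute optimal value.
f(x*) = 8*0.5625^2 - 9*0.5625 = -2.5313


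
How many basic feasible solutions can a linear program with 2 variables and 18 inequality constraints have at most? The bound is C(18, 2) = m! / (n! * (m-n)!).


Each vertex corresponds to some choice of n active constraints out of m, so the number of vertices is at most C(m, n) = m! / (n!(m-n)!).
m = 18, n = 2
Numerator: 18 * 17
Denominator: 2! = 2
C(18, 2) = 153


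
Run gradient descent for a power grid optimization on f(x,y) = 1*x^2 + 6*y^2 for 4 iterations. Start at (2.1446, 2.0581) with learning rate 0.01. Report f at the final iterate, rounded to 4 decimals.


Gradient descent on f(x,y) = 1*x^2 + 6*y^2.
Starting point: (2.1446, 2.0581), alpha = 0.01
Step 1: grad_x = 2*1*2.1446 = 4.2892, grad_y = 2*6*2.0581 = 24.6972
  x_1 = 2.1446 - 0.01*4.2892 = 2.1017
  y_1 = 2.0581 - 0.01*24.6972 = 1.8111
Step 2: grad_x = 2*1*2.1017 = 4.2034, grad_y = 2*6*1.8111 = 21.7335
  x_2 = 2.1017 - 0.01*4.2034 = 2.0597
  y_2 = 1.8111 - 0.01*21.7335 = 1.5938
Step 3: grad_x = 2*1*2.0597 = 4.1193, grad_y = 2*6*1.5938 = 19.1255
  x_3 = 2.0597 - 0.01*4.1193 = 2.0185
  y_3 = 1.5938 - 0.01*19.1255 = 1.4025
Step 4: grad_x = 2*1*2.0185 = 4.037, grad_y = 2*6*1.4025 = 16.8305
  x_4 = 2.0185 - 0.01*4.037 = 1.9781
  y_4 = 1.4025 - 0.01*16.8305 = 1.2342
f(1.9781, 1.2342) = 1*1.9781^2 + 6*1.2342^2 = 13.0529


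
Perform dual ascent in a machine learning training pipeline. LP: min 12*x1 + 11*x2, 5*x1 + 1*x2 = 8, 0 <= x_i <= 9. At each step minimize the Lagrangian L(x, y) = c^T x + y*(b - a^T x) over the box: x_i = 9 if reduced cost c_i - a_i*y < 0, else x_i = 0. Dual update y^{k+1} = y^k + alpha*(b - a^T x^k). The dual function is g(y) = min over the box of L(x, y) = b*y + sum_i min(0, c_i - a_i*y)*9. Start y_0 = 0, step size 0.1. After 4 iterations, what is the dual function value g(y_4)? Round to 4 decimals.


Dual ascent for LP: min 12*x1 + 11*x2, 5*x1 + 1*x2 = 8, 0 <= x_i <= 9
Step 1: y^k = 0.0, reduced costs: (12.0, 11.0)
  x^k = (0.0, 0.0), subgradient = b - a^T x = 8.0
  y^{k+1} = 0.0 + 0.1*8.0 = 0.8
Step 2: y^k = 0.8, reduced costs: (8.0, 10.2)
  x^k = (0.0, 0.0), subgradient = b - a^T x = 8.0
  y^{k+1} = 0.8 + 0.1*8.0 = 1.6
Step 3: y^k = 1.6, reduced costs: (4.0, 9.4)
  x^k = (0.0, 0.0), subgradient = b - a^T x = 8.0
  y^{k+1} = 1.6 + 0.1*8.0 = 2.4
Step 4: y^k = 2.4, reduced costs: (0.0, 8.6)
  x^k = (0.0, 0.0), subgradient = b - a^T x = 8.0
  y^{k+1} = 2.4 + 0.1*8.0 = 3.2
Dual objective at y_4 = 3.2: reduced costs (-4.0, 7.8), box minimizer x = (9.0, 0.0)
g(y_4) = b*y + (c1 - a1*y)*x1 + (c2 - a2*y)*x2 = 8*3.2 + (-4.0)*9.0 + 7.8*0.0 = 25.6 - 36.0 + 0.0 = -10.4


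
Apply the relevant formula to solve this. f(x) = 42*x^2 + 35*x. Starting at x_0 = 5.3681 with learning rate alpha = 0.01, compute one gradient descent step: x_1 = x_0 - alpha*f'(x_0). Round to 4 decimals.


We compute the gradient at x_0 and apply the update.
f'(x) = 84*x + 35
f'(5.3681) = 84*5.3681 + 35 = 485.9204
x_1 = 5.3681 - 0.01*485.9204 = 0.5089


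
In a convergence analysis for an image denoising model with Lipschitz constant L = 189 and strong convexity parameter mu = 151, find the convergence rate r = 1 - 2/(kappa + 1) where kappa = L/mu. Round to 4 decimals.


Step 1: Compute the condition number.
kappa = L/mu = 189/151 = 1.2517
Step 2: Compute the convergence rate.
r = 1 - 2/(kappa + 1) = 1 - 2*mu/(L + mu) = (L - mu)/(L + mu) = 38/340 = 0.1118


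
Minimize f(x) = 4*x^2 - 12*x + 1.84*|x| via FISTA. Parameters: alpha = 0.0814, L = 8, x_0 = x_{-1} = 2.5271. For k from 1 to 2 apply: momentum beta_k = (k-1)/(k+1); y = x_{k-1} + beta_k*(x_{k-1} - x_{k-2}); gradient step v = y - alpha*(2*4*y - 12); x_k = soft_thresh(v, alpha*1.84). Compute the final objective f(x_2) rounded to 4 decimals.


FISTA on f(x) = 4*x^2 - 12*x + 1.84*|x|
L = 8, alpha = 0.0814
Iteration 1: beta = 0.0, y = 2.5271 + 0.0*(2.5271 - 2.5271) = 2.5271
  grad(y) = 8.2168, v = y - alpha*grad = 1.8583
  prox(v) = soft_thresh(1.8583, 0.1498) = 1.7085
Iteration 2: beta = 0.3333, y = 1.7085 + 0.3333*(1.7085 - 2.5271) = 1.4356
  grad(y) = -0.5152, v = y - alpha*grad = 1.4775
  prox(v) = soft_thresh(1.4775, 0.1498) = 1.3278
f(x_2) = 4*1.3278^2 - 12*1.3278 + 1.84*|1.3278| = -6.4383


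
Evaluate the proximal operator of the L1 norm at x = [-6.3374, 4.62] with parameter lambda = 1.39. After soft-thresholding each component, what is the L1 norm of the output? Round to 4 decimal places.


Soft-thresholding with lambda = 1.39:
prox(-6.3374) = sign(-6.3374)*max(|-6.3374| - 1.39, 0) = -4.9474
prox(4.62) = sign(4.62)*max(|4.62| - 1.39, 0) = 3.23
prox(x) = [-4.9474, 3.23]
||prox(x)||_1 = 4.9474 + 3.23 = 8.1774


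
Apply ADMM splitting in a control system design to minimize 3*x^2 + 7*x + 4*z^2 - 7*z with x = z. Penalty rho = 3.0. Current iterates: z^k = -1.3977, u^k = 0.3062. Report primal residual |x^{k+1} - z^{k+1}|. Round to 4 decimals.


ADMM iteration with rho = 3.0, z^k = -1.3977, u^k = 0.3062
Step 1: x-update.
Minimize 3*x^2 + 7*x + (3.0/2)*(x + 1.3977 + 0.3062)^2
FOC: (2*3 + 3.0)*x = -7 + 3.0*(-1.3977 - 0.3062)
x^{k+1} = -1.3457
Step 2: z-update.
Minimize 4*z^2 - 7*z + (3.0/2)*(-1.3457 - z + 0.3062)^2
FOC: (2*4 + 3.0)*z = 7 + 3.0*(-1.3457 + 0.3062)
z^{k+1} = 0.3529
Step 3: u-update.
u^{k+1} = 0.3062 - 1.3457 - 0.3529 = -1.3924
Step 4: Primal residual = |-1.3457 - 0.3529| = 1.6986


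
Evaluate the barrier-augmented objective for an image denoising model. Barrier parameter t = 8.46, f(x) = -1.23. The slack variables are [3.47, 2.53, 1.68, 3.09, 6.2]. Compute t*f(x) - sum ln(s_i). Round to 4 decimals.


Step 1: Compute log-barrier.
ln values: [1.2442, 0.9282, 0.5188, 1.1282, 1.8245]
phi = -(1.2442 + 0.9282 + 0.5188 + 1.1282 + 1.8245) = -5.6439
Step 2: Compute augmented objective.
t*f(x) = 8.46*-1.23 = -10.4058
Total = -10.4058 - 5.6439 = -16.0497


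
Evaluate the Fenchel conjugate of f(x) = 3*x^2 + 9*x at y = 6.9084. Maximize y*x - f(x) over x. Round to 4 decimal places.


f*(y) = sup_x {y*x - a*x^2 - b*x} = sup_x {(y-b)*x - a*x^2}
FOC: (y - b) - 2a*x = 0 => x* = (y - b)/(2a)
x* = (6.9084 - 9)/(2*3) = -0.3486
f*(6.9084) = (y-b)^2/(4a) = (6.9084 - 9)^2/(4*3)
= 4.3748/12 = 0.3646


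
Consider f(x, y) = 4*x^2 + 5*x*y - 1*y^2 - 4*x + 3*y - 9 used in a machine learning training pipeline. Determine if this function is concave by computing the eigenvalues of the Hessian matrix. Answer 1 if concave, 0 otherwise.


The Hessian of f(x,y) = 4*x^2 + 5*x*y - 1*y^2 - 4*x + 3*y - 9 is:
H = [[8, 5], [5, -2]]
Trace = 8 - 2 = 6
Determinant = 8*-2 - (5)^2 = -41
Discriminant = (6)^2 - 4*-41 = 200.0
Eigenvalues: lambda_1 = -4.0711, lambda_2 = 10.0711
The function is not concave.

0


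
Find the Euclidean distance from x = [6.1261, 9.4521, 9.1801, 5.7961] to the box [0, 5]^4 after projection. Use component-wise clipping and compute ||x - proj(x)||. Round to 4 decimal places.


Project each component onto [0, 5].
clip(6.1261) = 5.0, clip(9.4521) = 5.0, clip(9.1801) = 5.0, clip(5.7961) = 5.0
Projection = [5.0, 5.0, 5.0, 5.0]
Squared diffs: [1.2681, 19.8212, 17.4732, 0.6338]
Distance = sqrt(39.1963) = 6.2607


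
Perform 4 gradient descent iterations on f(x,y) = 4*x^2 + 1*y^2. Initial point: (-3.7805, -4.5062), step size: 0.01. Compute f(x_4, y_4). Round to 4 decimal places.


Gradient descent on f(x,y) = 4*x^2 + 1*y^2.
Starting point: (-3.7805, -4.5062), alpha = 0.01
Step 1: grad_x = 2*4*-3.7805 = -30.244, grad_y = 2*1*-4.5062 = -9.0124
  x_1 = -3.7805 - 0.01*-30.244 = -3.4781
  y_1 = -4.5062 - 0.01*-9.0124 = -4.4161
Step 2: grad_x = 2*4*-3.4781 = -27.8245, grad_y = 2*1*-4.4161 = -8.8322
  x_2 = -3.4781 - 0.01*-27.8245 = -3.1998
  y_2 = -4.4161 - 0.01*-8.8322 = -4.3278
Step 3: grad_x = 2*4*-3.1998 = -25.5985, grad_y = 2*1*-4.3278 = -8.6555
  x_3 = -3.1998 - 0.01*-25.5985 = -2.9438
  y_3 = -4.3278 - 0.01*-8.6555 = -4.2412
Step 4: grad_x = 2*4*-2.9438 = -23.5506, grad_y = 2*1*-4.2412 = -8.4824
  x_4 = -2.9438 - 0.01*-23.5506 = -2.7083
  y_4 = -4.2412 - 0.01*-8.4824 = -4.1564
f(-2.7083, -4.1564) = 4*(-2.7083)^2 + 1*(-4.1564)^2 = 46.6155


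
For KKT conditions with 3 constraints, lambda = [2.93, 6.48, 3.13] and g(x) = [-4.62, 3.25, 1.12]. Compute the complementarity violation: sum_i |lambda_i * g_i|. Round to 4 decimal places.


KKT complementary slackness check:
lambda_1 * g_1 = 2.93 * -4.62 = -13.5366
lambda_2 * g_2 = 6.48 * 3.25 = 21.06
lambda_3 * g_3 = 3.13 * 1.12 = 3.5056
Total violation = 13.5366 + 21.06 + 3.5056 = 38.1022


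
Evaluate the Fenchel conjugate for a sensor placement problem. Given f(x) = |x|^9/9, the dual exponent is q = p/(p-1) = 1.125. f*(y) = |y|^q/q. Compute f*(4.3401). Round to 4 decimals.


The conjugate exponent q satisfies 1/p + 1/q = 1.
p = 9, so q = 9/(9 - 1) = 1.125
|y|^q = 4.3401^1.125 = 5.2142
f*(4.3401) = 5.2142 / 1.125 = 4.6348


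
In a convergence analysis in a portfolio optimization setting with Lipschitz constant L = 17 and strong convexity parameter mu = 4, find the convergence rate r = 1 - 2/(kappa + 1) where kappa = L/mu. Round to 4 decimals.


Step 1: Compute the condition number.
kappa = L/mu = 17/4 = 4.25
Step 2: Compute the convergence rate.
r = 1 - 2/(kappa + 1) = 1 - 2*mu/(L + mu) = (L - mu)/(L + mu) = 13/21 = 0.619


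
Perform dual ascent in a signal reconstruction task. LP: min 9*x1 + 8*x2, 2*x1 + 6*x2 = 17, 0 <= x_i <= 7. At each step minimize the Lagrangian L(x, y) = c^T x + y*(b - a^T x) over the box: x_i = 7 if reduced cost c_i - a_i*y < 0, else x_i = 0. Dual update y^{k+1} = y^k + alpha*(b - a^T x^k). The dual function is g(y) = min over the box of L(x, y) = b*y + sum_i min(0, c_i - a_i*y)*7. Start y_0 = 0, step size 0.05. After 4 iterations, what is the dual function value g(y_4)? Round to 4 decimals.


Dual ascent for LP: min 9*x1 + 8*x2, 2*x1 + 6*x2 = 17, 0 <= x_i <= 7
Step 1: y^k = 0.0, reduced costs: (9.0, 8.0)
  x^k = (0.0, 0.0), subgradient = b - a^T x = 17.0
  y^{k+1} = 0.0 + 0.05*17.0 = 0.85
Step 2: y^k = 0.85, reduced costs: (7.3, 2.9)
  x^k = (0.0, 0.0), subgradient = b - a^T x = 17.0
  y^{k+1} = 0.85 + 0.05*17.0 = 1.7
Step 3: y^k = 1.7, reduced costs: (5.6, -2.2)
  x^k = (0.0, 7.0), subgradient = b - a^T x = -25.0
  y^{k+1} = 1.7 + 0.05*-25.0 = 0.45
Step 4: y^k = 0.45, reduced costs: (8.1, 5.3)
  x^k = (0.0, 0.0), subgradient = b - a^T x = 17.0
  y^{k+1} = 0.45 + 0.05*17.0 = 1.3
Dual objective at y_4 = 1.3: reduced costs (6.4, 0.2), box minimizer x = (0.0, 0.0)
g(y_4) = b*y + (c1 - a1*y)*x1 + (c2 - a2*y)*x2 = 17*1.3 + 6.4*0.0 + 0.2*0.0 = 22.1 + 0.0 + 0.0 = 22.1


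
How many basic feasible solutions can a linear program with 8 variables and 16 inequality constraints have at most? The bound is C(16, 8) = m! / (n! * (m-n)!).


Each vertex corresponds to some choice of n active constraints out of m, so the number of vertices is at most C(m, n) = m! / (n!(m-n)!).
m = 16, n = 8
Numerator: 16 * 15 * 14 * 13 * 12 * 11 * 10 * 9
Denominator: 8! = 40320
C(16, 8) = 12870


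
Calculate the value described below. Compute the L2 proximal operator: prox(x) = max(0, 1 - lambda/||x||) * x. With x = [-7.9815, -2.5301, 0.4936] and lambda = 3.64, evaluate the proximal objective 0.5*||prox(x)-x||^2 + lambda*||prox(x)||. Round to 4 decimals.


Step 1: Compute ||x||.
||x|| = 8.3875
Step 2: Compute scaling factor.
scale = max(0, 1 - 3.64/8.3875) = 0.566
Step 3: prox(x) = [-4.5177, -1.4321, 0.2794]
||prox(x)|| = 4.7475
Step 4: Proximal objective.
0.5*||prox-x||^2 = 6.6248
lambda*||prox|| = 17.2809
Total = 23.9055


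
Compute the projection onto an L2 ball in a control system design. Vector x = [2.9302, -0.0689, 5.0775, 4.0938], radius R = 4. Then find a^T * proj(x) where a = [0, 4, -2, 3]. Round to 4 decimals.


Step 1: Compute ||x|| (intermediates to 6 decimals).
||x|| = sqrt(2.9302^2 + (-0.0689)^2 + 5.0775^2 + 4.0938^2) = 7.150596
Step 2: Project.
Since ||x|| > R, scale = R/||x|| = 4/7.150596 = 0.559394, proj(x) = scale * x
proj(x) = [1.639136, -0.038542, 2.840323, 2.290047]
Step 3: Dot product.
a^T * proj(x) = 0*1.639136 + 4*(-0.038542) - 2*2.840323 + 3*2.290047 = 1.0353
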